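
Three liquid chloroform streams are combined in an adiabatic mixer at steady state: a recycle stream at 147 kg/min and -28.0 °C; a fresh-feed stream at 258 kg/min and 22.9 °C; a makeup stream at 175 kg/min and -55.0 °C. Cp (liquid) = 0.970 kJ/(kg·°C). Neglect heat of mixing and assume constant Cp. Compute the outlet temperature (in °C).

Adiabatic, steady state ⇒ Σ ṁᵢCp,ᵢ(T_out − Tᵢ) = 0
T_out = Σ ṁᵢCp,ᵢTᵢ / Σ ṁᵢCp,ᵢ
      = -7597.8 / 562.6 = -13.505 °C

T_out = -13.5 °C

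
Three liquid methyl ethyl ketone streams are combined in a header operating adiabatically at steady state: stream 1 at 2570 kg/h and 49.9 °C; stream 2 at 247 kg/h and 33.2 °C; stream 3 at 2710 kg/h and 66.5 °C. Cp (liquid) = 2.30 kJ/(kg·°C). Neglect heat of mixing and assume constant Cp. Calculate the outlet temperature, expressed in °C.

T_out = 57.3 °C

No heat crosses the boundary, so H_out = H_in.
Σ ṁᵢCp,ᵢTᵢ = 2570×2.30×49.9 + 247×2.30×33.2 + 2710×2.30×66.5 = 728310
Σ ṁᵢCp,ᵢ = 2570×2.30 + 247×2.30 + 2710×2.30 = 12712
T_out = 728310 / 12712 = 57.293 °C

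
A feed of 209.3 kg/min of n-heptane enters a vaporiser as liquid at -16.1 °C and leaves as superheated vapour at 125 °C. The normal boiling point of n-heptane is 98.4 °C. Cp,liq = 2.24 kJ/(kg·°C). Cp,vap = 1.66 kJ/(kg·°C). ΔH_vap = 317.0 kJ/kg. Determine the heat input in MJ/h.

liquid -16.1→98.4 °C: 256.48 kJ/kg
vaporisation at 98.4 °C: 317 kJ/kg
vapour 98.4→125 °C: 44.156 kJ/kg
Δh = 256.48 + 317 + 44.156 = 617.64 kJ/kg
Q = ṁ·Δh = 209.3 kg/min × 617.64 kJ/kg = 129270 kJ/min
|Q| = 2154.5 kW = 7756.3 MJ/h

Q = 7760 MJ/h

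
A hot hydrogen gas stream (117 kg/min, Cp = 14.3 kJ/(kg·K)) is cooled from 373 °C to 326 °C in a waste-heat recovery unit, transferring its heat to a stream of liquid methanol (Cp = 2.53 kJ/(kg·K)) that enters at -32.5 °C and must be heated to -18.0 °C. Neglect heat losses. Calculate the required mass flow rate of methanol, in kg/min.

Heat released by hot stream: Q = 117 × 14.3 × (373 − 326) = 78636 kJ/min
Energy balance on cold side (adiabatic exchanger): Q = ṁ_c·Cp_c·(T_c,out − T_c,in)
ṁ_c = 78636 / [2.53 × (-18.0 − -32.5)] = 2143.5 kg/min

ṁ_c = 2140 kg/min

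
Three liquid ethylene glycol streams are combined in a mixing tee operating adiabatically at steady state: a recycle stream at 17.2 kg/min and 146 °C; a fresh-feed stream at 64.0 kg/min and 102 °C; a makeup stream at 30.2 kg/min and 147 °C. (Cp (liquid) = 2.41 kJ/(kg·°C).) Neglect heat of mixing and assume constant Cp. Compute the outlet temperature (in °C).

T_out = 121 °C

Adiabatic, steady state ⇒ Σ ṁᵢCp,ᵢ(T_out − Tᵢ) = 0
T_out = Σ ṁᵢCp,ᵢTᵢ / Σ ṁᵢCp,ᵢ
      = 32483 / 268.47 = 120.99 °C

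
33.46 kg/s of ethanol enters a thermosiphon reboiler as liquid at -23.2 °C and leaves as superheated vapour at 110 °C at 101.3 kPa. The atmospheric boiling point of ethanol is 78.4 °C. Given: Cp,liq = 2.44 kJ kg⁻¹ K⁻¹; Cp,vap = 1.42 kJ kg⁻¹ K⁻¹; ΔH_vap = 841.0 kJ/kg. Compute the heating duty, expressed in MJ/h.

liquid -23.2→78.4 °C: 247.9 kJ/kg
vaporisation at 78.4 °C: 841 kJ/kg
vapour 78.4→110 °C: 44.872 kJ/kg
Δh = 247.9 + 841 + 44.872 = 1133.8 kJ/kg
Q = ṁ·Δh = 33.46 kg/s × 1133.8 kJ/kg = 37936 kJ/s
|Q| = 37936 kW = 136570 MJ/h

Q = 137000 MJ/h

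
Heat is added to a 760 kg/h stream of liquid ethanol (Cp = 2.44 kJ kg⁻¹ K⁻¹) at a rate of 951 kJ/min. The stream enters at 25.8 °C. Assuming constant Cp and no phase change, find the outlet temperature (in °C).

Q = 951 kJ/min = 57060 kJ/h
ΔT = Q/(ṁ·Cp) = 57060/(760×2.44) = 30.77 K
T_out = 25.8 + 30.77 = 56.57 °C

T_out = 56.6 °C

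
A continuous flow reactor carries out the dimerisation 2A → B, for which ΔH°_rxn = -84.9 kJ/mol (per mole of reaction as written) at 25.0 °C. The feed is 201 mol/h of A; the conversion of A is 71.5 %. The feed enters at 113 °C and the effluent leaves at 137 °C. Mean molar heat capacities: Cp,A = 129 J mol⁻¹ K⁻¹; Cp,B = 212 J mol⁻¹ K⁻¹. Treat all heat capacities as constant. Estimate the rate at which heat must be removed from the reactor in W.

Extent of reaction ξ = 0.715 × 201 / 2 = 71.858 mol/h
Reaction term: ξ·ΔH°_rxn = 71.858 × -84.9 = -6100.7 kJ/h
Sensible, feed 113→25 °C: -2281.8 kJ/h
Outlet flows (mol/h): A 57.285, B 71.858
Sensible, products 25→137 °C: 2533.8 kJ/h
Q = ΔH = -5848.6 kJ/h = -1.6246 kW
Heat removed = 1624.6 W

Q_out = 1620 W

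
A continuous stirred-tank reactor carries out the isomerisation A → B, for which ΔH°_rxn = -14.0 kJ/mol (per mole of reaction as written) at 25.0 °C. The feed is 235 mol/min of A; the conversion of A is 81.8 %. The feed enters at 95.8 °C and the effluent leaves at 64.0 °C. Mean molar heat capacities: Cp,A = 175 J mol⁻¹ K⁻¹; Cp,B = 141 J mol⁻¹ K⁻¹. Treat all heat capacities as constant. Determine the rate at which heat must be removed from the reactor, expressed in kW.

Q_out = 70.9 kW

Extent of reaction ξ = 0.818 × 235 = 192.23 mol/min
Reaction term: ξ·ΔH°_rxn = 192.23 × -14.0 = -2691.2 kJ/min
Sensible, feed 95.8→25 °C: -2911.7 kJ/min
Outlet flows (mol/min): A 42.77, B 192.23
Sensible, products 25→64.0 °C: 1349 kJ/min
Q = ΔH = -4253.9 kJ/min = -70.898 kW
Heat removed = 70.898 kW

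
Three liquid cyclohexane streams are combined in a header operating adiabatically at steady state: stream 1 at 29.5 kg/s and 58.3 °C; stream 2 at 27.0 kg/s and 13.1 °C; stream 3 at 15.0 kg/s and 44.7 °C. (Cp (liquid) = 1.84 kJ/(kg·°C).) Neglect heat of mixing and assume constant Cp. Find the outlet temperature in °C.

Adiabatic, steady state ⇒ Σ ṁᵢCp,ᵢ(T_out − Tᵢ) = 0
Σ ṁᵢCp,ᵢTᵢ = 29.5×1.84×58.3 + 27.0×1.84×13.1 + 15.0×1.84×44.7 = 5049.1
Σ ṁᵢCp,ᵢ = 29.5×1.84 + 27.0×1.84 + 15.0×1.84 = 131.56
T_out = 5049.1 / 131.56 = 38.378 °C

T_out = 38.4 °C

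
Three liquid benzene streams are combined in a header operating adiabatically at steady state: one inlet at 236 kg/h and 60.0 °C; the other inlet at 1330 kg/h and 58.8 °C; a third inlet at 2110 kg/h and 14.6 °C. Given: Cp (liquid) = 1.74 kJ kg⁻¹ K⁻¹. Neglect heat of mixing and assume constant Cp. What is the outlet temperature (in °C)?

T_out = 33.5 °C

No heat crosses the boundary, so H_out = H_in.
T_out = Σ ṁᵢCp,ᵢTᵢ / Σ ṁᵢCp,ᵢ
      = 214320 / 6396.2 = 33.507 °C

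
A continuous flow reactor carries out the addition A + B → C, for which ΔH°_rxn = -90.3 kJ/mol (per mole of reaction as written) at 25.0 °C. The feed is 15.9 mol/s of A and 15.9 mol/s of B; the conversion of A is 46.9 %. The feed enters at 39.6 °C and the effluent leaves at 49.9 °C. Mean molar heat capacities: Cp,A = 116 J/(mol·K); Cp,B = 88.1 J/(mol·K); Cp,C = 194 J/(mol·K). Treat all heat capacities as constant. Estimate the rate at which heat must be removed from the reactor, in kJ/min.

Q_out = 38500 kJ/min

Extent of reaction ξ = 0.469 × 15.9 = 7.4571 mol/s
Reaction term: ξ·ΔH°_rxn = 7.4571 × -90.3 = -673.38 kJ/s
Sensible, feed 39.6→25 °C: -47.38 kJ/s
Outlet flows (mol/s): A 8.4429, B 8.4429, C 7.4571
Sensible, products 25→49.9 °C: 78.93 kJ/s
Q = ΔH = -641.83 kJ/s = -641.83 kW
Heat removed = 38510 kJ/min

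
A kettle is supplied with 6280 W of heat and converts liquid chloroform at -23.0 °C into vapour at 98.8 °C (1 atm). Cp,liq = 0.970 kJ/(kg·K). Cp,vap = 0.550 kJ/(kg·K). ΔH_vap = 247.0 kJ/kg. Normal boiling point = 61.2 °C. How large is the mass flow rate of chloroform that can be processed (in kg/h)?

Δh = 0.970×(61.2−-23.0) + 247.0 + 0.550×(98.8−61.2) = 349.35 kJ/kg
Q = 6280 W = 6.28 kJ/s = 22608 kJ/h
ṁ = Q/Δh = 22608 / 349.35 = 64.714 kg/h

ṁ = 64.7 kg/h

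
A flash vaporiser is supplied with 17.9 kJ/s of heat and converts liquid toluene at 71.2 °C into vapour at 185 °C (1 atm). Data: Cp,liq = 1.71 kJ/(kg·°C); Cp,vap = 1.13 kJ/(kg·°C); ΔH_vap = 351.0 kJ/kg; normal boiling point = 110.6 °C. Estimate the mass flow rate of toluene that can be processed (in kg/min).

ṁ = 2.14 kg/min

Δh = 1.71×(110.6−71.2) + 351.0 + 1.13×(185−110.6) = 502.45 kJ/kg
Q = 17.9 kJ/s = 17.9 kJ/s = 1074 kJ/min
ṁ = Q/Δh = 1074 / 502.45 = 2.1375 kg/min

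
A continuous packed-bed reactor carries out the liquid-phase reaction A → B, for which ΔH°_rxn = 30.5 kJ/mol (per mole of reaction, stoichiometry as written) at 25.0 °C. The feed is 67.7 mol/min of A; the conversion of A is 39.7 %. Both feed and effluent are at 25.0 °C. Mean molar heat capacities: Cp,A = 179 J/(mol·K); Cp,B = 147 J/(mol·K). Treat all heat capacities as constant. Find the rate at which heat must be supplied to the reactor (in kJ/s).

Extent of reaction ξ = 0.397 × 67.7 = 26.877 mol/min
Reaction term: ξ·ΔH°_rxn = 26.877 × 30.5 = 819.75 kJ/min
Q = ΔH = 819.75 kJ/min = 13.662 kW
Heat supplied = 13.662 kJ/s

Q_in = 13.7 kJ/s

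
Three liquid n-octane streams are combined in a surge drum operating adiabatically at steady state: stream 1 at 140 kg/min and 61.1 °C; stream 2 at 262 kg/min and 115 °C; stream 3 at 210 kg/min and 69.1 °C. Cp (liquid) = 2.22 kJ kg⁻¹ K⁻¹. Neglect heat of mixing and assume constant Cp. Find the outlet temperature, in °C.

Adiabatic, steady state ⇒ Σ ṁᵢCp,ᵢ(T_out − Tᵢ) = 0
T_out = Σ ṁᵢCp,ᵢTᵢ / Σ ṁᵢCp,ᵢ
      = 118090 / 1358.6 = 86.92 °C

T_out = 86.9 °C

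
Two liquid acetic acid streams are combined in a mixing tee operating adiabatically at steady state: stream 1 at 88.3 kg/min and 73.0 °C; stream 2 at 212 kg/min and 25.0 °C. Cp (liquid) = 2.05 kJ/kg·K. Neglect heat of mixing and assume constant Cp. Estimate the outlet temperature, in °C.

Energy balance with Q = 0: Σ ṁᵢCp,ᵢ(T_out − Tᵢ) = 0
Σ ṁᵢCp,ᵢTᵢ = 88.3×2.05×73.0 + 212×2.05×25.0 = 24079
Σ ṁᵢCp,ᵢ = 88.3×2.05 + 212×2.05 = 615.62
T_out = 24079 / 615.62 = 39.114 °C

T_out = 39.1 °C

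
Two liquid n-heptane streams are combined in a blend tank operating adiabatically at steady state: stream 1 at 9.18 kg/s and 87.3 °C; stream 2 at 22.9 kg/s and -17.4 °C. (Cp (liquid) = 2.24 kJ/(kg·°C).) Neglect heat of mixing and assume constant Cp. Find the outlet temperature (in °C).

Energy balance with Q = 0: Σ ṁᵢCp,ᵢ(T_out − Tᵢ) = 0
T_out = Σ ṁᵢCp,ᵢTᵢ / Σ ṁᵢCp,ᵢ
      = 902.62 / 71.859 = 12.561 °C

T_out = 12.6 °C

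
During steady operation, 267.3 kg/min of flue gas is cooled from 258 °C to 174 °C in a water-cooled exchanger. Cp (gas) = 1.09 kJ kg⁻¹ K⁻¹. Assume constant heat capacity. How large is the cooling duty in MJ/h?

Q = ṁ·Cp·ΔT = 267.3 × 1.09 × (174 − 258) = -24474 kJ/min
Converting: 24474 / 60 s = 407.9 kW
Cooling duty = 1468.4 MJ/h

Q_c = 1470 MJ/h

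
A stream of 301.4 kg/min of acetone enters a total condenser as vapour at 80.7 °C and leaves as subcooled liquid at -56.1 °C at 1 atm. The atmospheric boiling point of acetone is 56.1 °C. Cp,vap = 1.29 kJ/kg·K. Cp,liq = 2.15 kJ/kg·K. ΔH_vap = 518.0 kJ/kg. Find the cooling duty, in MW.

Q_c = 3.97 MW

vapour 80.7→56.1 °C: -31.734 kJ/kg
condensation at 56.1 °C: -518 kJ/kg
liquid 56.1→-56.1 °C: -241.23 kJ/kg
Δh = -31.734 + -518 + -241.23 = -790.96 kJ/kg
Q = ṁ·Δh = 301.4 kg/min × -790.96 kJ/kg = -238400 kJ/min
|Q| = 3973.3 kW = 3.9733 MW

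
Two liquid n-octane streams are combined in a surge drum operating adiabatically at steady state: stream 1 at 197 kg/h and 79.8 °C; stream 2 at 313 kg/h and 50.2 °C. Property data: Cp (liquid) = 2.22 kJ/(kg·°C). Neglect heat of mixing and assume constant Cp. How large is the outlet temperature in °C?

T_out = 61.6 °C

No heat crosses the boundary, so H_out = H_in.
T_out = Σ ṁᵢCp,ᵢTᵢ / Σ ṁᵢCp,ᵢ
      = 69782 / 1132.2 = 61.634 °C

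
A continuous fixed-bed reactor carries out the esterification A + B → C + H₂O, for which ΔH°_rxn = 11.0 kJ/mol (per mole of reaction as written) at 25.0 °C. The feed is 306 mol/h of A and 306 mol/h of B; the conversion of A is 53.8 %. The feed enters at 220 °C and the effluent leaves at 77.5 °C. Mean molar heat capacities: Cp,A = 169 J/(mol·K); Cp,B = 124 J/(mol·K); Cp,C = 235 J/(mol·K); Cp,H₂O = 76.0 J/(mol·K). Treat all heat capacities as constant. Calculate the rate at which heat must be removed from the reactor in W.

Q_out = 3000 W

Extent of reaction ξ = 0.538 × 306 = 164.63 mol/h
Reaction term: ξ·ΔH°_rxn = 164.63 × 11.0 = 1810.9 kJ/h
Sensible, feed 220→25 °C: -17483 kJ/h
Outlet flows (mol/h): A 141.37, B 141.37, C 164.63, H₂O 164.63
Sensible, products 25→77.5 °C: 4862.6 kJ/h
Q = ΔH = -10810 kJ/h = -3.0027 kW
Heat removed = 3002.7 W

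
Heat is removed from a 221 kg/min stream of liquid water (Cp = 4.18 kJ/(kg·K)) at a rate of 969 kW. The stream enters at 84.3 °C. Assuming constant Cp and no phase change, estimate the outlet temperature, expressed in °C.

T_out = 21.4 °C

Q = 969 kW = 58140 kJ/min
ΔT = Q/(ṁ·Cp) = 58140/(221×4.18) = 62.937 K
T_out = 84.3 − 62.937 = 21.363 °C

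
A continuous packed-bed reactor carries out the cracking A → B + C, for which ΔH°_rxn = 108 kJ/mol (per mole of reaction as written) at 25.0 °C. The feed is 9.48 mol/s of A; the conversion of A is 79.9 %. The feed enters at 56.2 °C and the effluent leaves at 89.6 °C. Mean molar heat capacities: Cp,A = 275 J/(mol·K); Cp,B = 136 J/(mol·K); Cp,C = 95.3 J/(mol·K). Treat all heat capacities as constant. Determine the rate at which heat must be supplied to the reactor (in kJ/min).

Extent of reaction ξ = 0.799 × 9.48 = 7.5745 mol/s
Reaction term: ξ·ΔH°_rxn = 7.5745 × 108 = 818.05 kJ/s
Sensible, feed 56.2→25 °C: -81.338 kJ/s
Outlet flows (mol/s): A 1.9055, B 7.5745, C 7.5745
Sensible, products 25→89.6 °C: 147.03 kJ/s
Q = ΔH = 883.74 kJ/s = 883.74 kW
Heat supplied = 53024 kJ/min

Q_in = 53000 kJ/min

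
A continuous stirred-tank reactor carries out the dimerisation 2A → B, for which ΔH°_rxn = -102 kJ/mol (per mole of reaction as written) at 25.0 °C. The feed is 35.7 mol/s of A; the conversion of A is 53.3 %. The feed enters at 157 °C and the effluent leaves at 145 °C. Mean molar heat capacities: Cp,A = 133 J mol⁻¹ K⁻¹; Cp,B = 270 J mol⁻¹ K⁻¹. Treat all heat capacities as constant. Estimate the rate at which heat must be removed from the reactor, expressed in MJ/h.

Q_out = 3680 MJ/h

Extent of reaction ξ = 0.533 × 35.7 / 2 = 9.5141 mol/s
Reaction term: ξ·ΔH°_rxn = 9.5141 × -102 = -970.43 kJ/s
Sensible, feed 157→25 °C: -626.75 kJ/s
Outlet flows (mol/s): A 16.672, B 9.5141
Sensible, products 25→145 °C: 574.34 kJ/s
Q = ΔH = -1022.8 kJ/s = -1022.8 kW
Heat removed = 3682.2 MJ/h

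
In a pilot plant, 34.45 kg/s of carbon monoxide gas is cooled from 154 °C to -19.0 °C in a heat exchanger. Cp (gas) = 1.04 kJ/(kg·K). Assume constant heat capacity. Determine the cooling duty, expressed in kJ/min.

Q_c = 372000 kJ/min

Q = ṁ·Cp·ΔT = 34.45 × 1.04 × (-19.0 − 154) = -6198.2 kJ/s
Cooling duty = 371890 kJ/min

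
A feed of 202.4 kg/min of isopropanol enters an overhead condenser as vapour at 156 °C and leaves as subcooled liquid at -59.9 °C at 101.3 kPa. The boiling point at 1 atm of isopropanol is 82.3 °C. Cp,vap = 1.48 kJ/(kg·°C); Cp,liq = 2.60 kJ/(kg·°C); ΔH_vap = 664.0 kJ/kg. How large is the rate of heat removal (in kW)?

vapour 156→82.3 °C: -109.08 kJ/kg
condensation at 82.3 °C: -664 kJ/kg
liquid 82.3→-59.9 °C: -369.72 kJ/kg
Δh = -109.08 + -664 + -369.72 = -1142.8 kJ/kg
Q = ṁ·Δh = 202.4 kg/min × -1142.8 kJ/kg = -231300 kJ/min
|Q| = 3855 kW

Q_c = 3860 kW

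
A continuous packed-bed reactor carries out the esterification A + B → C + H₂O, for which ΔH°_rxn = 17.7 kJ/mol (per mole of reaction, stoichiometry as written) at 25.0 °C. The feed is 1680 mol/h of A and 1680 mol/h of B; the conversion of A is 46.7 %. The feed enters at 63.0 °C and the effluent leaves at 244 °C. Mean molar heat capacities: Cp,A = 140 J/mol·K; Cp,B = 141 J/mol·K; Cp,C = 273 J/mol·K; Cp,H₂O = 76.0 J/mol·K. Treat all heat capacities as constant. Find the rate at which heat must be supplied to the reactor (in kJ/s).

Q_in = 30.8 kJ/s

Extent of reaction ξ = 0.467 × 1680 = 784.56 mol/h
Reaction term: ξ·ΔH°_rxn = 784.56 × 17.7 = 13887 kJ/h
Sensible, feed 63.0→25 °C: -17939 kJ/h
Outlet flows (mol/h): A 895.44, B 895.44, C 784.56, H₂O 784.56
Sensible, products 25→244 °C: 115070 kJ/h
Q = ΔH = 111020 kJ/h = 30.838 kW
Heat supplied = 30.838 kJ/s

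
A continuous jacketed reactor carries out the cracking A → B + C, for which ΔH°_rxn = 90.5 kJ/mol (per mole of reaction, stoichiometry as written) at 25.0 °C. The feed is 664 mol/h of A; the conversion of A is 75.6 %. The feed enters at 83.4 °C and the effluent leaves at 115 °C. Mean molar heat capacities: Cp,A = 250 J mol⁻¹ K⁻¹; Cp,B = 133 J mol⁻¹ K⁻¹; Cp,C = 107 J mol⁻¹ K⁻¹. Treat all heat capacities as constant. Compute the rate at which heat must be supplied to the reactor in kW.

Q_in = 14.0 kW

Extent of reaction ξ = 0.756 × 664 = 501.98 mol/h
Reaction term: ξ·ΔH°_rxn = 501.98 × 90.5 = 45430 kJ/h
Sensible, feed 83.4→25 °C: -9694.4 kJ/h
Outlet flows (mol/h): A 162.02, B 501.98, C 501.98
Sensible, products 25→115 °C: 14488 kJ/h
Q = ΔH = 50223 kJ/h = 13.951 kW
Heat supplied = 13.951 kW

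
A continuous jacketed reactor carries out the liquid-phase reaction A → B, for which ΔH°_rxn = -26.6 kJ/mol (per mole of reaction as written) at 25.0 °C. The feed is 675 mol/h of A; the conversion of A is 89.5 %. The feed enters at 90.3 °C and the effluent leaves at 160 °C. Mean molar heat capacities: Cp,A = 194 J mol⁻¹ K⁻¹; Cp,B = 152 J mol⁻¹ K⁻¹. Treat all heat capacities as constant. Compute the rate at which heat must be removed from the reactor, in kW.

Q_out = 2.88 kW

Extent of reaction ξ = 0.895 × 675 = 604.12 mol/h
Reaction term: ξ·ΔH°_rxn = 604.12 × -26.6 = -16070 kJ/h
Sensible, feed 90.3→25 °C: -8551 kJ/h
Outlet flows (mol/h): A 70.875, B 604.12
Sensible, products 25→160 °C: 14253 kJ/h
Q = ΔH = -10368 kJ/h = -2.88 kW
Heat removed = 2.88 kW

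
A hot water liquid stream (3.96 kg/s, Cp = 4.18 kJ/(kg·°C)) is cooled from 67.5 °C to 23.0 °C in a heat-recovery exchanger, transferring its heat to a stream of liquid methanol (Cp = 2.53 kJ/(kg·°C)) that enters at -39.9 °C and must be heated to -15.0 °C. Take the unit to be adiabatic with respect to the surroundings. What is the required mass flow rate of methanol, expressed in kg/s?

Heat released by hot stream: Q = 3.96 × 4.18 × (67.5 − 23.0) = 736.6 kJ/s
Energy balance on cold side (adiabatic exchanger): Q = ṁ_c·Cp_c·(T_c,out − T_c,in)
ṁ_c = 736.6 / [2.53 × (-15.0 − -39.9)] = 11.693 kg/s

ṁ_c = 11.7 kg/s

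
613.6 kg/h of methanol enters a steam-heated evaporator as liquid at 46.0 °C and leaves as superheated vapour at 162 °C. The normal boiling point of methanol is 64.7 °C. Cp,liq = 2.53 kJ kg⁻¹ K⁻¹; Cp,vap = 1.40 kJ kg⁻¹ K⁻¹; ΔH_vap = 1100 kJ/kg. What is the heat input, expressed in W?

Q = 219000 W

liquid 46.0→64.7 °C: 47.311 kJ/kg
vaporisation at 64.7 °C: 1100 kJ/kg
vapour 64.7→162 °C: 136.22 kJ/kg
Δh = 47.311 + 1100 + 136.22 = 1283.5 kJ/kg
Q = ṁ·Δh = 613.6 kg/h × 1283.5 kJ/kg = 787570 kJ/h
|Q| = 218.77 kW = 218770 W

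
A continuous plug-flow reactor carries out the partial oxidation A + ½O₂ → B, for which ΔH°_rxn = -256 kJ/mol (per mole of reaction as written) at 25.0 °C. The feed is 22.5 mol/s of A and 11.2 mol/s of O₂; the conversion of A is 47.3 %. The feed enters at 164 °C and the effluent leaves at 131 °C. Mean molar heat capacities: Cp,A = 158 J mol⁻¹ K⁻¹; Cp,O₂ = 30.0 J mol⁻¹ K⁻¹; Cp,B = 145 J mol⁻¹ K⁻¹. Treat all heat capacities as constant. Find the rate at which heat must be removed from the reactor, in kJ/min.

Extent of reaction ξ = 0.473 × 22.5 = 10.643 mol/s
Reaction term: ξ·ΔH°_rxn = 10.643 × -256 = -2724.5 kJ/s
Sensible, feed 164→25 °C: -540.85 kJ/s
Outlet flows (mol/s): A 11.857, O₂ 5.8787, B 10.643
Sensible, products 25→131 °C: 380.86 kJ/s
Q = ΔH = -2884.5 kJ/s = -2884.5 kW
Heat removed = 173070 kJ/min

Q_out = 173000 kJ/min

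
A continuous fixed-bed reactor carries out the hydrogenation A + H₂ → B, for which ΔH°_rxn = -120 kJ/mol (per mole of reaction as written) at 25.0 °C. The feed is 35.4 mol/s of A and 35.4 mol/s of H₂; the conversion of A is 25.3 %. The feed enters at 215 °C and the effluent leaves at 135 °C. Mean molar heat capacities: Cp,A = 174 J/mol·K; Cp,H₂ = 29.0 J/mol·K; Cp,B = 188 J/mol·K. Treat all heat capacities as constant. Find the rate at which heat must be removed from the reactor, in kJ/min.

Q_out = 99900 kJ/min

Extent of reaction ξ = 0.253 × 35.4 = 8.9562 mol/s
Reaction term: ξ·ΔH°_rxn = 8.9562 × -120 = -1074.7 kJ/s
Sensible, feed 215→25 °C: -1365.4 kJ/s
Outlet flows (mol/s): A 26.444, H₂ 26.444, B 8.9562
Sensible, products 25→135 °C: 775.7 kJ/s
Q = ΔH = -1664.4 kJ/s = -1664.4 kW
Heat removed = 99865 kJ/min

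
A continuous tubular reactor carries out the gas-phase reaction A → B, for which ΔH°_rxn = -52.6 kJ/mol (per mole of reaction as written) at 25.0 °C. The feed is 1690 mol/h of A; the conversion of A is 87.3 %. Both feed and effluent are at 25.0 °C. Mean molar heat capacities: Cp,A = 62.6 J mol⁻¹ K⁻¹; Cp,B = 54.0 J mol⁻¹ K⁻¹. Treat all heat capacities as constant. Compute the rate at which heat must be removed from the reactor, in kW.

Q_out = 21.6 kW

Extent of reaction ξ = 0.873 × 1690 = 1475.4 mol/h
Reaction term: ξ·ΔH°_rxn = 1475.4 × -52.6 = -77604 kJ/h
Q = ΔH = -77604 kJ/h = -21.557 kW
Heat removed = 21.557 kW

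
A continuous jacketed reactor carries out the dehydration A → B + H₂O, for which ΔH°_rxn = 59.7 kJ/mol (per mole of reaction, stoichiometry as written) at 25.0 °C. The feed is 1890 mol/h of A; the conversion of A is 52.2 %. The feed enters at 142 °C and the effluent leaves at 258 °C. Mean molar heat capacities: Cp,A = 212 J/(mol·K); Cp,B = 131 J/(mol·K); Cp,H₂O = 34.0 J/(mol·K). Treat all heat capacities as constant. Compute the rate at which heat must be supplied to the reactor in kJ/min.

Q_in = 1580 kJ/min

Extent of reaction ξ = 0.522 × 1890 = 986.58 mol/h
Reaction term: ξ·ΔH°_rxn = 986.58 × 59.7 = 58899 kJ/h
Sensible, feed 142→25 °C: -46880 kJ/h
Outlet flows (mol/h): A 903.42, B 986.58, H₂O 986.58
Sensible, products 25→258 °C: 82554 kJ/h
Q = ΔH = 94574 kJ/h = 26.27 kW
Heat supplied = 1576.2 kJ/min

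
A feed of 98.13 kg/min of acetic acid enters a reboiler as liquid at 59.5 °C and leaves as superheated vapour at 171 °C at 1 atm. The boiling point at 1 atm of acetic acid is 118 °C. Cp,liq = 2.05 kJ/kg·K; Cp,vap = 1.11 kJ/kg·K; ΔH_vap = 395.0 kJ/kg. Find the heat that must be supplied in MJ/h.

liquid 59.5→118 °C: 119.92 kJ/kg
vaporisation at 118 °C: 395 kJ/kg
vapour 118→171 °C: 58.83 kJ/kg
Δh = 119.92 + 395 + 58.83 = 573.75 kJ/kg
Q = ṁ·Δh = 98.13 kg/min × 573.75 kJ/kg = 56303 kJ/min
|Q| = 938.38 kW = 3378.2 MJ/h

Q = 3380 MJ/h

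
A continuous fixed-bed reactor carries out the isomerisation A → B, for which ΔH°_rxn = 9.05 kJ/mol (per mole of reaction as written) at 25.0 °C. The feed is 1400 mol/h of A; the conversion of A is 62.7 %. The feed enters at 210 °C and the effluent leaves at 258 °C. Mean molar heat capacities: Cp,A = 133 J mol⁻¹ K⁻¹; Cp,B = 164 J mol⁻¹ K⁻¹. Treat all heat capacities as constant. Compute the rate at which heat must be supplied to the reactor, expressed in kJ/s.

Q_in = 6.45 kJ/s

Extent of reaction ξ = 0.627 × 1400 = 877.8 mol/h
Reaction term: ξ·ΔH°_rxn = 877.8 × 9.05 = 7944.1 kJ/h
Sensible, feed 210→25 °C: -34447 kJ/h
Outlet flows (mol/h): A 522.2, B 877.8
Sensible, products 25→258 °C: 49725 kJ/h
Q = ΔH = 23222 kJ/h = 6.4506 kW
Heat supplied = 6.4506 kJ/s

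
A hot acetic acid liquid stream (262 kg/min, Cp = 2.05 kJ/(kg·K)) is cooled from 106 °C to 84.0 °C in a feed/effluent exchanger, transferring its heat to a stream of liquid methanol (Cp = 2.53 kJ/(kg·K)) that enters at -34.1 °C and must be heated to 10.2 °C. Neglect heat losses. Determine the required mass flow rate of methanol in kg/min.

ṁ_c = 105 kg/min

Heat released by hot stream: Q = 262 × 2.05 × (106 − 84.0) = 11816 kJ/min
Energy balance on cold side (adiabatic exchanger): Q = ṁ_c·Cp_c·(T_c,out − T_c,in)
ṁ_c = 11816 / [2.53 × (10.2 − -34.1)] = 105.43 kg/min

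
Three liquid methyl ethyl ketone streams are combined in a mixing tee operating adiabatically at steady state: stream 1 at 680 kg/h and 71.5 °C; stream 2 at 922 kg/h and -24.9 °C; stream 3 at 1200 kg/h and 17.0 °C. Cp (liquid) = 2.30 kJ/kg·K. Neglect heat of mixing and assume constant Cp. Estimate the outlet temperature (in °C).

T_out = 16.4 °C

Adiabatic, steady state ⇒ Σ ṁᵢCp,ᵢ(T_out − Tᵢ) = 0
Σ ṁᵢCp,ᵢTᵢ = 680×2.30×71.5 + 922×2.30×-24.9 + 1200×2.30×17.0 = 105940
Σ ṁᵢCp,ᵢ = 680×2.30 + 922×2.30 + 1200×2.30 = 6444.6
T_out = 105940 / 6444.6 = 16.439 °C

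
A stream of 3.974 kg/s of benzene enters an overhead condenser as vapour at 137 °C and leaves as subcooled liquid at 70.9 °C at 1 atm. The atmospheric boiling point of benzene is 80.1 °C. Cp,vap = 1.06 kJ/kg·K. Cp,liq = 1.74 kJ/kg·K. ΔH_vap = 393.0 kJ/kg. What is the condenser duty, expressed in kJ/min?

Q_c = 112000 kJ/min

vapour 137→80.1 °C: -60.314 kJ/kg
condensation at 80.1 °C: -393 kJ/kg
liquid 80.1→70.9 °C: -16.008 kJ/kg
Δh = -60.314 + -393 + -16.008 = -469.32 kJ/kg
Q = ṁ·Δh = 3.974 kg/s × -469.32 kJ/kg = -1865.1 kJ/s
|Q| = 1865.1 kW = 111910 kJ/min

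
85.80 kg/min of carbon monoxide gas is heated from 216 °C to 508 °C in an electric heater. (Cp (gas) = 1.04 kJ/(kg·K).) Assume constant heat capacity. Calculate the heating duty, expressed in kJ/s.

Q = ṁ·Cp·ΔT = 85.80 × 1.04 × (508 − 216) = 26056 kJ/min
Converting: 26056 / 60 s = 434.26 kW

Q = 434 kJ/s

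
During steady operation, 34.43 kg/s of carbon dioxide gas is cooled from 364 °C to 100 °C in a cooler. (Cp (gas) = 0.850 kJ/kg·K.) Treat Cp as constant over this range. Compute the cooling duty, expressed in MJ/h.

Q = ṁ·Cp·ΔT = 34.43 × 0.850 × (100 − 364) = -7726.1 kJ/s
Cooling duty = 27814 MJ/h

Q_c = 27800 MJ/h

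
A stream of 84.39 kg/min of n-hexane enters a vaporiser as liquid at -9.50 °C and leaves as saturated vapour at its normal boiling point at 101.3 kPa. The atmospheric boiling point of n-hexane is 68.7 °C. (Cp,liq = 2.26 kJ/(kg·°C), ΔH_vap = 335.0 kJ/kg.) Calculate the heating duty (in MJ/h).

Q = 2590 MJ/h

liquid -9.50→68.7 °C: 176.73 kJ/kg
vaporisation at 68.7 °C: 335 kJ/kg
Δh = 176.73 + 335 = 511.73 kJ/kg
Q = ṁ·Δh = 84.39 kg/min × 511.73 kJ/kg = 43185 kJ/min
|Q| = 719.75 kW = 2591.1 MJ/h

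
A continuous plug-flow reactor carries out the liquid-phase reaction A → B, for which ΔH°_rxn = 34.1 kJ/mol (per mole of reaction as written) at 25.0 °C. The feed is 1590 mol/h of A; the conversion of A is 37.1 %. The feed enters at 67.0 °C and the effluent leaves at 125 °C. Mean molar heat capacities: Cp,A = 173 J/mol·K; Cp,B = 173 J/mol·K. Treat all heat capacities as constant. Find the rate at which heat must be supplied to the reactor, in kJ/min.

Q_in = 601 kJ/min

Extent of reaction ξ = 0.371 × 1590 = 589.89 mol/h
Reaction term: ξ·ΔH°_rxn = 589.89 × 34.1 = 20115 kJ/h
Sensible, feed 67.0→25 °C: -11553 kJ/h
Outlet flows (mol/h): A 1000.1, B 589.89
Sensible, products 25→125 °C: 27507 kJ/h
Q = ΔH = 36069 kJ/h = 10.019 kW
Heat supplied = 601.16 kJ/min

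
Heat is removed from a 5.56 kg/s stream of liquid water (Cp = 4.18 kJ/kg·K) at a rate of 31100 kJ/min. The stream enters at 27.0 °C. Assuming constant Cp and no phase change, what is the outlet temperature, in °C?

T_out = 4.70 °C

Q = 31100 kJ/min = 518.33 kJ/s
ΔT = Q/(ṁ·Cp) = 518.33/(5.56×4.18) = 22.303 K
T_out = 27.0 − 22.303 = 4.6973 °C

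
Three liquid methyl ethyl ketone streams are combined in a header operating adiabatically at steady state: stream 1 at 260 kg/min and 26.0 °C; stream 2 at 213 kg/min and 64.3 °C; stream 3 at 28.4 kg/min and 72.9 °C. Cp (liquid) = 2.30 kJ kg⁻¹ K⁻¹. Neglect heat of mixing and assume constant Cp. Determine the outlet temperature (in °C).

T_out = 44.9 °C

Adiabatic, steady state ⇒ Σ ṁᵢCp,ᵢ(T_out − Tᵢ) = 0
T_out = Σ ṁᵢCp,ᵢTᵢ / Σ ṁᵢCp,ᵢ
      = 51810 / 1153.2 = 44.927 °C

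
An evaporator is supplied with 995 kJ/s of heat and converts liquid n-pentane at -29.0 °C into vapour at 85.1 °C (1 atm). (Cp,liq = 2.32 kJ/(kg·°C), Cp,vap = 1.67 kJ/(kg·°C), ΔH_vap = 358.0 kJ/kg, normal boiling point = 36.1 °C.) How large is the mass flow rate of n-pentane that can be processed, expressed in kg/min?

ṁ = 101 kg/min

Δh = 2.32×(36.1−-29.0) + 358.0 + 1.67×(85.1−36.1) = 590.86 kJ/kg
Q = 995 kJ/s = 995 kJ/s = 59700 kJ/min
ṁ = Q/Δh = 59700 / 590.86 = 101.04 kg/min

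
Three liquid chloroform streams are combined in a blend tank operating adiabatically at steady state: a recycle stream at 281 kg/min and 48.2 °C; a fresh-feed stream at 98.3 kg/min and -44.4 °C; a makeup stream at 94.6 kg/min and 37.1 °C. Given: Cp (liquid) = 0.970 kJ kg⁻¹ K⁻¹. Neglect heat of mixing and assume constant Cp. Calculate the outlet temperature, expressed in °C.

T_out = 26.8 °C

No heat crosses the boundary, so H_out = H_in.
T_out = Σ ṁᵢCp,ᵢTᵢ / Σ ṁᵢCp,ᵢ
      = 12309 / 459.68 = 26.776 °C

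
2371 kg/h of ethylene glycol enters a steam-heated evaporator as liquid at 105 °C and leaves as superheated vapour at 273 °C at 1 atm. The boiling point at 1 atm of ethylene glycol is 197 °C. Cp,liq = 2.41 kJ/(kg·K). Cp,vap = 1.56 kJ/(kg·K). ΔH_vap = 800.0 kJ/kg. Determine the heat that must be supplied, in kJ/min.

Q = 45100 kJ/min

liquid 105→197 °C: 221.72 kJ/kg
vaporisation at 197 °C: 800 kJ/kg
vapour 197→273 °C: 118.56 kJ/kg
Δh = 221.72 + 800 + 118.56 = 1140.3 kJ/kg
Q = ṁ·Δh = 2371 kg/h × 1140.3 kJ/kg = 2.7036e+06 kJ/h
|Q| = 751 kW = 45060 kJ/min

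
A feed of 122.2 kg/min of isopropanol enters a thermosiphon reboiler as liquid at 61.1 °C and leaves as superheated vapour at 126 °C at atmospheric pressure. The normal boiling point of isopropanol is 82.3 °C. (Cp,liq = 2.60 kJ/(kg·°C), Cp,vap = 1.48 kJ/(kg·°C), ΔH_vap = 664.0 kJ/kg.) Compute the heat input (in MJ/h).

liquid 61.1→82.3 °C: 55.12 kJ/kg
vaporisation at 82.3 °C: 664 kJ/kg
vapour 82.3→126 °C: 64.676 kJ/kg
Δh = 55.12 + 664 + 64.676 = 783.8 kJ/kg
Q = ṁ·Δh = 122.2 kg/min × 783.8 kJ/kg = 95780 kJ/min
|Q| = 1596.3 kW = 5746.8 MJ/h

Q = 5750 MJ/h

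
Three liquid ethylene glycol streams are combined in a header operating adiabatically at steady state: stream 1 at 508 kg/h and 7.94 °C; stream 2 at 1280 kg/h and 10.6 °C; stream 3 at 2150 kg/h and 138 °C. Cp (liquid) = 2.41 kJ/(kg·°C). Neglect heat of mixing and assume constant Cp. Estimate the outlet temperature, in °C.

T_out = 79.8 °C

Adiabatic, steady state ⇒ Σ ṁᵢCp,ᵢ(T_out − Tᵢ) = 0
Σ ṁᵢCp,ᵢTᵢ = 508×2.41×7.94 + 1280×2.41×10.6 + 2150×2.41×138 = 757470
Σ ṁᵢCp,ᵢ = 508×2.41 + 1280×2.41 + 2150×2.41 = 9490.6
T_out = 757470 / 9490.6 = 79.812 °C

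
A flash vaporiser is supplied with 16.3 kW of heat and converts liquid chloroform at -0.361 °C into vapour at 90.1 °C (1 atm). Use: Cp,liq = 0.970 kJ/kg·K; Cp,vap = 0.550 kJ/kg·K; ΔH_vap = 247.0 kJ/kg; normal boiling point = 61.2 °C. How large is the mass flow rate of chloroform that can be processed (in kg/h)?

Δh = 0.970×(61.2−-0.361) + 247.0 + 0.550×(90.1−61.2) = 322.61 kJ/kg
Q = 16.3 kW = 16.3 kJ/s = 58680 kJ/h
ṁ = Q/Δh = 58680 / 322.61 = 181.89 kg/h

ṁ = 182 kg/h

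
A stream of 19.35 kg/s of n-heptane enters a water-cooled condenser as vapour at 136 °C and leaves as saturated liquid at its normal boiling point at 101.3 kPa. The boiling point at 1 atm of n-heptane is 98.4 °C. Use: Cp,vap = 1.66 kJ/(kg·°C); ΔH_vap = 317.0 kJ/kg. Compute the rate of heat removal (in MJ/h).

Q_c = 26400 MJ/h

vapour 136→98.4 °C: -62.416 kJ/kg
condensation at 98.4 °C: -317 kJ/kg
Δh = -62.416 + -317 = -379.42 kJ/kg
Q = ṁ·Δh = 19.35 kg/s × -379.42 kJ/kg = -7341.7 kJ/s
|Q| = 7341.7 kW = 26430 MJ/h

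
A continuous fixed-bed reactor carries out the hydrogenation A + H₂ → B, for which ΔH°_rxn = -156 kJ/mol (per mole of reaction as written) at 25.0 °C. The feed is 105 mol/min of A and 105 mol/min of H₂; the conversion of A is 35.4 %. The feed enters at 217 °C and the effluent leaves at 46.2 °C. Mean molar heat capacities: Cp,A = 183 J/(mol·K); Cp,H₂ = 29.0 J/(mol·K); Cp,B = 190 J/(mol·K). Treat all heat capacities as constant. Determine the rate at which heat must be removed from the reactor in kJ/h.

Q_out = 577000 kJ/h

Extent of reaction ξ = 0.354 × 105 = 37.17 mol/min
Reaction term: ξ·ΔH°_rxn = 37.17 × -156 = -5798.5 kJ/min
Sensible, feed 217→25 °C: -4273.9 kJ/min
Outlet flows (mol/min): A 67.83, H₂ 67.83, B 37.17
Sensible, products 25→46.2 °C: 454.58 kJ/min
Q = ΔH = -9617.9 kJ/min = -160.3 kW
Heat removed = 577070 kJ/h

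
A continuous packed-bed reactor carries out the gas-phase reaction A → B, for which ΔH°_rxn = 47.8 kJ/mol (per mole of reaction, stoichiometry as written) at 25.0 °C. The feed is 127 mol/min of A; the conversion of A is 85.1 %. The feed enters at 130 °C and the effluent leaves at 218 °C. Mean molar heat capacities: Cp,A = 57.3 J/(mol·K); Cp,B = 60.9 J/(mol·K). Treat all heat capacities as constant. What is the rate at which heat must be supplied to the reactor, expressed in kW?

Q_in = 98.0 kW

Extent of reaction ξ = 0.851 × 127 = 108.08 mol/min
Reaction term: ξ·ΔH°_rxn = 108.08 × 47.8 = 5166.1 kJ/min
Sensible, feed 130→25 °C: -764.1 kJ/min
Outlet flows (mol/min): A 18.923, B 108.08
Sensible, products 25→218 °C: 1479.6 kJ/min
Q = ΔH = 5881.6 kJ/min = 98.026 kW
Heat supplied = 98.026 kW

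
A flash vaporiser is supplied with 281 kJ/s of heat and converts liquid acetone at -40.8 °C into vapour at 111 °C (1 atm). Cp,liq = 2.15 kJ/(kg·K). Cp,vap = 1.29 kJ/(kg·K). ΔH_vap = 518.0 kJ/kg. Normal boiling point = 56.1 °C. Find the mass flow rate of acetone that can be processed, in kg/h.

ṁ = 1270 kg/h

Δh = 2.15×(56.1−-40.8) + 518.0 + 1.29×(111−56.1) = 797.16 kJ/kg
Q = 281 kJ/s = 281 kJ/s = 1.0116e+06 kJ/h
ṁ = Q/Δh = 1.0116e+06 / 797.16 = 1269 kg/h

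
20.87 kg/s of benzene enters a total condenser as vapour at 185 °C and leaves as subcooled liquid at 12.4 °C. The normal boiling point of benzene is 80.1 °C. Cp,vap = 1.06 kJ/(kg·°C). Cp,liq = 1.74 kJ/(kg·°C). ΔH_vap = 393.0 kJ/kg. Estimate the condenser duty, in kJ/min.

Q_c = 779000 kJ/min

vapour 185→80.1 °C: -111.19 kJ/kg
condensation at 80.1 °C: -393 kJ/kg
liquid 80.1→12.4 °C: -117.8 kJ/kg
Δh = -111.19 + -393 + -117.8 = -621.99 kJ/kg
Q = ṁ·Δh = 20.87 kg/s × -621.99 kJ/kg = -12981 kJ/s
|Q| = 12981 kW = 778860 kJ/min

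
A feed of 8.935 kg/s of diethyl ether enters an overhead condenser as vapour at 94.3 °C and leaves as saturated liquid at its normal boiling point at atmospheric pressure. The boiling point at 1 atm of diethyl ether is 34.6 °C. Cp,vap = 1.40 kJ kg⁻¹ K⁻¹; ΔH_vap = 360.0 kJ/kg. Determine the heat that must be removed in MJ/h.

Q_c = 14300 MJ/h

vapour 94.3→34.6 °C: -83.58 kJ/kg
condensation at 34.6 °C: -360 kJ/kg
Δh = -83.58 + -360 = -443.58 kJ/kg
Q = ṁ·Δh = 8.935 kg/s × -443.58 kJ/kg = -3963.4 kJ/s
|Q| = 3963.4 kW = 14268 MJ/h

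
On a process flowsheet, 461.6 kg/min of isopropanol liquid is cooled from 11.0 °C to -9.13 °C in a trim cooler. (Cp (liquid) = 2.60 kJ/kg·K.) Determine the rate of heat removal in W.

Q = ṁ·Cp·ΔT = 461.6 × 2.60 × (-9.13 − 11.0) = -24159 kJ/min
Converting: 24159 / 60 s = 402.65 kW
Cooling duty = 402650 W

Q_c = 403000 W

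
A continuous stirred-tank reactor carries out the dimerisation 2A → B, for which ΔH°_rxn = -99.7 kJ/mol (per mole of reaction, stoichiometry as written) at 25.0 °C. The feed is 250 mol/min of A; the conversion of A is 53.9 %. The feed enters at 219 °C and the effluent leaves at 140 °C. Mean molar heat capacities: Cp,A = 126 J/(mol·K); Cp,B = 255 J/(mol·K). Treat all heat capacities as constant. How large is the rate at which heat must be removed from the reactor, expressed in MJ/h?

Q_out = 551 MJ/h

Extent of reaction ξ = 0.539 × 250 / 2 = 67.375 mol/min
Reaction term: ξ·ΔH°_rxn = 67.375 × -99.7 = -6717.3 kJ/min
Sensible, feed 219→25 °C: -6111 kJ/min
Outlet flows (mol/min): A 115.25, B 67.375
Sensible, products 25→140 °C: 3645.7 kJ/min
Q = ΔH = -9182.5 kJ/min = -153.04 kW
Heat removed = 550.95 MJ/h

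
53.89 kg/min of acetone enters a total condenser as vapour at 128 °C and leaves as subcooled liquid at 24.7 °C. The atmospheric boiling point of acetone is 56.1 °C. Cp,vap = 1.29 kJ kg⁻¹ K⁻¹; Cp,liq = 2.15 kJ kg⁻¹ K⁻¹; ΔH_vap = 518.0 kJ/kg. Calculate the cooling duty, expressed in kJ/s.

vapour 128→56.1 °C: -92.751 kJ/kg
condensation at 56.1 °C: -518 kJ/kg
liquid 56.1→24.7 °C: -67.51 kJ/kg
Δh = -92.751 + -518 + -67.51 = -678.26 kJ/kg
Q = ṁ·Δh = 53.89 kg/min × -678.26 kJ/kg = -36551 kJ/min
|Q| = 609.19 kW

Q_c = 609 kJ/s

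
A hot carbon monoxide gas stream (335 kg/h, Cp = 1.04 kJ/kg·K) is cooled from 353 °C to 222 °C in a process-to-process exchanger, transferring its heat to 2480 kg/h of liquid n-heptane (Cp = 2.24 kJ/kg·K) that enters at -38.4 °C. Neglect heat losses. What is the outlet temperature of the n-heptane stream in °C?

Heat released by hot stream: Q = 335 × 1.04 × (353 − 222) = 45640 kJ/h
Energy balance on cold side (adiabatic exchanger): Q = ṁ_c·Cp_c·(T_c,out − T_c,in)
T_c,out = -38.4 + 45640/(2480 × 2.24) = -30.184 °C

T_c,out = -30.2 °C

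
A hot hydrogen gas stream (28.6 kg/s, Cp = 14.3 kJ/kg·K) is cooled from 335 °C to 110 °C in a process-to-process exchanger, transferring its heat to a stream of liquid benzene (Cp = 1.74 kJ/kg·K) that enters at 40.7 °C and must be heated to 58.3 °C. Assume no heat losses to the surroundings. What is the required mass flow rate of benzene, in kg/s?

Heat released by hot stream: Q = 28.6 × 14.3 × (335 − 110) = 92020 kJ/s
Energy balance on cold side (adiabatic exchanger): Q = ṁ_c·Cp_c·(T_c,out − T_c,in)
ṁ_c = 92020 / [1.74 × (58.3 − 40.7)] = 3004.8 kg/s

ṁ_c = 3000 kg/s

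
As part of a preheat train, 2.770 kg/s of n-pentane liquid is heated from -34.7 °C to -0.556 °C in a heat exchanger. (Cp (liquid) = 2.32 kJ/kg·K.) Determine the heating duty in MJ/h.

Q = ṁ·Cp·ΔT = 2.770 × 2.32 × (-0.556 − -34.7) = 219.42 kJ/s
Heating duty = 789.92 MJ/h

Q = 790 MJ/h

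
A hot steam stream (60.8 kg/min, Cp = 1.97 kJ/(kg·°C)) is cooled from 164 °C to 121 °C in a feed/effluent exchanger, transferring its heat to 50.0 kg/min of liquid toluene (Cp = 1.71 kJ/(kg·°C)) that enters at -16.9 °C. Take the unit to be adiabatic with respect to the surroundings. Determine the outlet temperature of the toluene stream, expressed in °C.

Heat released by hot stream: Q = 60.8 × 1.97 × (164 − 121) = 5150.4 kJ/min
Energy balance on cold side (adiabatic exchanger): Q = ṁ_c·Cp_c·(T_c,out − T_c,in)
T_c,out = -16.9 + 5150.4/(50.0 × 1.71) = 43.338 °C

T_c,out = 43.3 °C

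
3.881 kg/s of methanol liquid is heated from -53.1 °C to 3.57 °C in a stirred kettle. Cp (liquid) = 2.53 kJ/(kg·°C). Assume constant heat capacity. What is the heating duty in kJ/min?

Q = 33400 kJ/min

Q = ṁ·Cp·ΔT = 3.881 × 2.53 × (3.57 − -53.1) = 556.44 kJ/s
Heating duty = 33386 kJ/min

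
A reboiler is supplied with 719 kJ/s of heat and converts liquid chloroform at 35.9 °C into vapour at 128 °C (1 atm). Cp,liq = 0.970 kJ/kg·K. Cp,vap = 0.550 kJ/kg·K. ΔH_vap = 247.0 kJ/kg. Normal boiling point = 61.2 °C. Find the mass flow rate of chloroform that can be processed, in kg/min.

Δh = 0.970×(61.2−35.9) + 247.0 + 0.550×(128−61.2) = 308.28 kJ/kg
Q = 719 kJ/s = 719 kJ/s = 43140 kJ/min
ṁ = Q/Δh = 43140 / 308.28 = 139.94 kg/min

ṁ = 140 kg/min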